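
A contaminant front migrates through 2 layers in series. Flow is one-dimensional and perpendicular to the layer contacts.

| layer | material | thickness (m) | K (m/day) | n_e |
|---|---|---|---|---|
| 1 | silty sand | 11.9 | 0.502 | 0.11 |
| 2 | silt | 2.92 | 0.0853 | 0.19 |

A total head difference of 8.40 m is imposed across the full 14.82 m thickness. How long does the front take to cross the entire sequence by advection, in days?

12.9

With flow normal to the layers, continuity requires the same specific discharge q through every layer.
Σ(b_i/K_i) = 11.9/0.502 + 2.92/0.0853 = 57.94 d.
q = Δh / Σ(b_i/K_i) = 8.40 / 57.94 = 0.1450 m/day.
In each layer the seepage velocity is v_i = q/n_i, so the layer transit time is t_i = b_i·n_i / q:
  layer 1 (silty sand): t_1 = 11.9 × 0.11 / 0.1450 = 9.029 d
  layer 2 (silt): t_2 = 2.92 × 0.19 / 0.1450 = 3.827 d
Total t = Σ t_i = 12.86 days.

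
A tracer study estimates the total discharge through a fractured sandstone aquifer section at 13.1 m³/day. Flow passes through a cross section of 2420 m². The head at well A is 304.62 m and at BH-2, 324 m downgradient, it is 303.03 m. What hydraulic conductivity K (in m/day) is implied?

1.10

Hydraulic gradient i = (304.62 − 303.03) / 324 = 1.59 / 324 = 0.004907.
From Q = K·A·i, K = Q / (A·i) = 13.1 / (2420 × 0.004907) = 1.103 m/day.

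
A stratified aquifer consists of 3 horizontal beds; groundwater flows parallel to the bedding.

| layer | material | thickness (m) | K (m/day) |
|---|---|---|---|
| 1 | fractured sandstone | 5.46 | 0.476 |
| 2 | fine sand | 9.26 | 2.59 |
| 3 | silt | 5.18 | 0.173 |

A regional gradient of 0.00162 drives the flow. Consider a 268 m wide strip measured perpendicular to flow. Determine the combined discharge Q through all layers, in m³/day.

11.9

Flow is parallel to layering, so each bed carries its own Darcy discharge and the transmissivities add.
Σ(K_i·b_i) = 0.476×5.46 + 2.59×9.26 + 0.173×5.18 = 27.48 m²/day.
Hydraulic gradient i = 0.00162.
Q = Σ(K_i·b_i) · W · i = 27.48 × 268 × 0.001620 = 11.93 m³/day.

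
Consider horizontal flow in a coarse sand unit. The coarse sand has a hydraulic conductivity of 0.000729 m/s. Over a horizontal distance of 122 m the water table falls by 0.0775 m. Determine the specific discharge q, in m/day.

0.0400

Convert K: 0.000729 m/s × 86400 = 62.99 m/day.
Hydraulic gradient i = Δh / L = 0.0775 / 122 = 0.0006352.
Specific discharge q = K · i = 62.99 × 0.0006352 = 0.04001 m/day.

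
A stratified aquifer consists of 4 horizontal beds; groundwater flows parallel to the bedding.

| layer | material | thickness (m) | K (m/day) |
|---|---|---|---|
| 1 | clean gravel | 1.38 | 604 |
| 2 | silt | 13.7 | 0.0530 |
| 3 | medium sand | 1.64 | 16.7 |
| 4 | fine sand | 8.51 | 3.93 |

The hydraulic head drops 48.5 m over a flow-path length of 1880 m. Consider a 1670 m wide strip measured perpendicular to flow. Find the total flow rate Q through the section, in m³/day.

Flow is parallel to layering, so each bed carries its own Darcy discharge and the transmissivities add.
Σ(K_i·b_i) = 604×1.38 + 0.0530×13.7 + 16.7×1.64 + 3.93×8.51 = 895.1 m²/day.
Hydraulic gradient i = Δh / L = 48.5 / 1880 = 0.02580.
Q = Σ(K_i·b_i) · W · i = 895.1 × 1670 × 0.02580 = 38562 m³/day.

38600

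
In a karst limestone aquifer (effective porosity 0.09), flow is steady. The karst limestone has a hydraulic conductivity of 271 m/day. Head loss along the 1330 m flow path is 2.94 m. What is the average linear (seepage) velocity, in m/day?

6.66

Hydraulic gradient i = Δh / L = 2.94 / 1330 = 0.002211.
Darcy flux q = K · i = 271.0 × 0.002211 = 0.5991 m/day.
Seepage velocity v = q / n_e = 0.5991 / 0.09 = 6.656 m/day.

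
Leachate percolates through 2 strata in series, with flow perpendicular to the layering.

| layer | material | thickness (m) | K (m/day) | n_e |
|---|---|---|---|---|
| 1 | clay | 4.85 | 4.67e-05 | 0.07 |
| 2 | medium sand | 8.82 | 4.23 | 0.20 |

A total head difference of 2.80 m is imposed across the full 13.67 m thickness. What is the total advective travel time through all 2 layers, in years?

With flow normal to the layers, continuity requires the same specific discharge q through every layer.
Σ(b_i/K_i) = 4.85/4.67e-05 + 8.82/4.23 = 1.039e+05 d.
q = Δh / Σ(b_i/K_i) = 2.80 / 1.039e+05 = 2.696e-05 m/day.
In each layer the seepage velocity is v_i = q/n_i, so the layer transit time is t_i = b_i·n_i / q:
  layer 1 (clay): t_1 = 4.85 × 0.07 / 2.696e-05 = 12593 d
  layer 2 (medium sand): t_2 = 8.82 × 0.20 / 2.696e-05 = 65430 d
Total t = Σ t_i = 78022 days = 213.6 years.

214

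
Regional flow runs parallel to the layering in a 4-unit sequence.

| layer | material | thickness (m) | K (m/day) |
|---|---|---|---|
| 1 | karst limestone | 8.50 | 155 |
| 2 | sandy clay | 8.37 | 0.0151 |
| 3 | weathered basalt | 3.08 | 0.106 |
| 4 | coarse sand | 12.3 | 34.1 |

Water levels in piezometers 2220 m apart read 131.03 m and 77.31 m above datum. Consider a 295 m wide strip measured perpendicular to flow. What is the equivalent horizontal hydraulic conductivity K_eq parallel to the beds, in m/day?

53.9

Flow is parallel to layering, so each bed carries its own Darcy discharge and the transmissivities add.
Σ(K_i·b_i) = 155×8.50 + 0.0151×8.37 + 0.106×3.08 + 34.1×12.3 = 1737 m²/day.
Total thickness b = 32.25 m, so K_eq = Σ(K_i·b_i)/b = 53.87 m/day.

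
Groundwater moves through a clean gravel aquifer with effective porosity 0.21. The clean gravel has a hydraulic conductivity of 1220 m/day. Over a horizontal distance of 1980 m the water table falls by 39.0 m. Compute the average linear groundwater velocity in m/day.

114

Hydraulic gradient i = Δh / L = 39.0 / 1980 = 0.01970.
Darcy flux q = K · i = 1220 × 0.01970 = 24.03 m/day.
Seepage velocity v = q / n_e = 24.03 / 0.21 = 114.4 m/day.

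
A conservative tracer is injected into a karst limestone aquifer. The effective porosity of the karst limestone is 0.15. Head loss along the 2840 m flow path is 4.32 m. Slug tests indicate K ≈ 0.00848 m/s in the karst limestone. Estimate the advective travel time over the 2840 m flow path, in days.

Convert K: 0.00848 m/s × 86400 = 732.7 m/day.
Hydraulic gradient i = Δh / L = 4.32 / 2840 = 0.001521.
Darcy flux q = K · i = 732.7 × 0.001521 = 1.114 m/day.
Seepage velocity v = q / n_e = 1.114 / 0.15 = 7.430 m/day.
Travel time t = L / v = 2840 / 7.430 = 382.2 days.

382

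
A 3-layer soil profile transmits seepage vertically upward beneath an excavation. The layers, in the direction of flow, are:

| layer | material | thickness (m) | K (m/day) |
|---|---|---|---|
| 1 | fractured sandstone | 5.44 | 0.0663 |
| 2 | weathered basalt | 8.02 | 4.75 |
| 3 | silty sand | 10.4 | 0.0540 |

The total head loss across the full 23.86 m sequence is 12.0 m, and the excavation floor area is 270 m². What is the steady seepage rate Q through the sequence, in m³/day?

11.7

Flow is perpendicular to layering, so the layers act in series and the equivalent K is the thickness-weighted harmonic mean.
Total thickness L = 5.44 + 8.02 + 10.4 = 23.86 m.
Σ(b_i/K_i) = 5.44/0.0663 + 8.02/4.75 + 10.4/0.0540 = 276.3 d.
K_eq = L / Σ(b_i/K_i) = 23.86 / 276.3 = 0.08635 m/day.
Q = K_eq · A · (Δh/L) = 0.08635 × 270 × (12.0/23.86) = 11.73 m³/day.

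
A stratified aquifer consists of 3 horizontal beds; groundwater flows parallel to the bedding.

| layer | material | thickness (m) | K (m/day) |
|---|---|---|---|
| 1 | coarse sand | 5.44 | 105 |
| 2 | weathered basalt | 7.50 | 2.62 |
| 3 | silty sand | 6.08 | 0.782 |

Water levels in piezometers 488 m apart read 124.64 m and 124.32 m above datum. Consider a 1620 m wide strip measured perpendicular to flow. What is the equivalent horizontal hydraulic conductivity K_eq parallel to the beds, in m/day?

31.3

Flow is parallel to layering, so each bed carries its own Darcy discharge and the transmissivities add.
Σ(K_i·b_i) = 105×5.44 + 2.62×7.50 + 0.782×6.08 = 595.6 m²/day.
Total thickness b = 19.02 m, so K_eq = Σ(K_i·b_i)/b = 31.31 m/day.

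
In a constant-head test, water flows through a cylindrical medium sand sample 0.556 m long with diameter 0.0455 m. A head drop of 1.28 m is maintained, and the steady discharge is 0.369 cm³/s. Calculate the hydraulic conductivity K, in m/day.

Cross-sectional area A = π·(d/2)² = π × (0.0455/2)² = 0.001626 m².
Convert discharge: 0.369 cm³/s = 3.690e-07 m³/s.
Darcy's law rearranged: K = Q·L / (A·Δh) = 3.690e-07 × 0.556 / (0.001626 × 1.28) = 9.858e-05 m/s = 8.517 m/day.

8.52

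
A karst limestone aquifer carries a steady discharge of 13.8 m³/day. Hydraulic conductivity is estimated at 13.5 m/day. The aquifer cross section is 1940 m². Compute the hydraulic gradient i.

0.000527

From Q = K·A·i, i = Q / (K·A) = 13.8 / (13.50 × 1940) = 0.0005269.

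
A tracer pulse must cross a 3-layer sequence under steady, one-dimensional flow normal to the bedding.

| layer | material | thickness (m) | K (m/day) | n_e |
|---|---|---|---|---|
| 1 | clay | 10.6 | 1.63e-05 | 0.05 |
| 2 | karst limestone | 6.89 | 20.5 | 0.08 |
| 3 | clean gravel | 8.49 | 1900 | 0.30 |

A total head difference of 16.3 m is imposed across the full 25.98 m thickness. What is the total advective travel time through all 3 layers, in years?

With flow normal to the layers, continuity requires the same specific discharge q through every layer.
Σ(b_i/K_i) = 10.6/1.63e-05 + 6.89/20.5 + 8.49/1900 = 6.503e+05 d.
q = Δh / Σ(b_i/K_i) = 16.3 / 6.503e+05 = 2.507e-05 m/day.
In each layer the seepage velocity is v_i = q/n_i, so the layer transit time is t_i = b_i·n_i / q:
  layer 1 (clay): t_1 = 10.6 × 0.05 / 2.507e-05 = 21145 d
  layer 2 (karst limestone): t_2 = 6.89 × 0.08 / 2.507e-05 = 21991 d
  layer 3 (clean gravel): t_3 = 8.49 × 0.30 / 2.507e-05 = 1.016e+05 d
Total t = Σ t_i = 1.448e+05 days = 396.3 years.

396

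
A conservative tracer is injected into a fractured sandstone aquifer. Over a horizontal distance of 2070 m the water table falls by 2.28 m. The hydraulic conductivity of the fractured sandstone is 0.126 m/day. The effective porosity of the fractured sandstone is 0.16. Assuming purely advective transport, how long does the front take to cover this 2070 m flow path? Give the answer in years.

Hydraulic gradient i = Δh / L = 2.28 / 2070 = 0.001101.
Darcy flux q = K · i = 0.1260 × 0.001101 = 0.0001388 m/day.
Seepage velocity v = q / n_e = 0.0001388 / 0.16 = 0.0008674 m/day.
Travel time t = L / v = 2070 / 0.0008674 = 2.386e+06 days = 6534 years.

6530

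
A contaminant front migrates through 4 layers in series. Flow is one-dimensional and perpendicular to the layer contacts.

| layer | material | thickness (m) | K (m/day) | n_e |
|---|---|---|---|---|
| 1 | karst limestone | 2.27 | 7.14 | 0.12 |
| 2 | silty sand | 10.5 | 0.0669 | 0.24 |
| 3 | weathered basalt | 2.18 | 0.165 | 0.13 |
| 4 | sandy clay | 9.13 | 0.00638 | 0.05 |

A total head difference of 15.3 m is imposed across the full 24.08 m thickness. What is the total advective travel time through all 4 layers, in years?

1.01

With flow normal to the layers, continuity requires the same specific discharge q through every layer.
Σ(b_i/K_i) = 2.27/7.14 + 10.5/0.0669 + 2.18/0.165 + 9.13/0.00638 = 1602 d.
q = Δh / Σ(b_i/K_i) = 15.3 / 1602 = 0.009553 m/day.
In each layer the seepage velocity is v_i = q/n_i, so the layer transit time is t_i = b_i·n_i / q:
  layer 1 (karst limestone): t_1 = 2.27 × 0.12 / 0.009553 = 28.51 d
  layer 2 (silty sand): t_2 = 10.5 × 0.24 / 0.009553 = 263.8 d
  layer 3 (weathered basalt): t_3 = 2.18 × 0.13 / 0.009553 = 29.66 d
  layer 4 (sandy clay): t_4 = 9.13 × 0.05 / 0.009553 = 47.78 d
Total t = Σ t_i = 369.7 days = 1.012 years.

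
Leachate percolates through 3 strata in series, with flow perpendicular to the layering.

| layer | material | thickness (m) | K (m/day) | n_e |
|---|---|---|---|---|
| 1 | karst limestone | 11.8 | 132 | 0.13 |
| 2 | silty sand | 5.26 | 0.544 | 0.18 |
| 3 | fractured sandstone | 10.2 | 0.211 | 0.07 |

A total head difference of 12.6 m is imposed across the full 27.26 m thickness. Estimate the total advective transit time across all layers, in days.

14.7

With flow normal to the layers, continuity requires the same specific discharge q through every layer.
Σ(b_i/K_i) = 11.8/132 + 5.26/0.544 + 10.2/0.211 = 58.10 d.
q = Δh / Σ(b_i/K_i) = 12.6 / 58.10 = 0.2169 m/day.
In each layer the seepage velocity is v_i = q/n_i, so the layer transit time is t_i = b_i·n_i / q:
  layer 1 (karst limestone): t_1 = 11.8 × 0.13 / 0.2169 = 7.073 d
  layer 2 (silty sand): t_2 = 5.26 × 0.18 / 0.2169 = 4.366 d
  layer 3 (fractured sandstone): t_3 = 10.2 × 0.07 / 0.2169 = 3.292 d
Total t = Σ t_i = 14.73 days.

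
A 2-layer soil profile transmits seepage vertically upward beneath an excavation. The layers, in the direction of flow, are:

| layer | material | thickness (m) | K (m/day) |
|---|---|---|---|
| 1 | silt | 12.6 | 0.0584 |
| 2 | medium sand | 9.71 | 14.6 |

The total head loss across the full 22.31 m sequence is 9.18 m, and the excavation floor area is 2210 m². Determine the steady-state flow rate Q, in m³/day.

Flow is perpendicular to layering, so the layers act in series and the equivalent K is the thickness-weighted harmonic mean.
Total thickness L = 12.6 + 9.71 = 22.31 m.
Σ(b_i/K_i) = 12.6/0.0584 + 9.71/14.6 = 216.4 d.
K_eq = L / Σ(b_i/K_i) = 22.31 / 216.4 = 0.1031 m/day.
Q = K_eq · A · (Δh/L) = 0.1031 × 2210 × (9.18/22.31) = 93.74 m³/day.

93.7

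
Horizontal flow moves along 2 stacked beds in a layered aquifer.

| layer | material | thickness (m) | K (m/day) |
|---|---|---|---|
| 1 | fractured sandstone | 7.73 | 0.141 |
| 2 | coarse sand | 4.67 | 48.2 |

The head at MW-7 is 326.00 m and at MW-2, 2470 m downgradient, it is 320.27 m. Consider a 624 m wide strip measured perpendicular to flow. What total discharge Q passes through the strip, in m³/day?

Flow is parallel to layering, so each bed carries its own Darcy discharge and the transmissivities add.
Σ(K_i·b_i) = 0.141×7.73 + 48.2×4.67 = 226.2 m²/day.
Hydraulic gradient i = (326.00 − 320.27) / 2470 = 5.73 / 2470 = 0.002320.
Q = Σ(K_i·b_i) · W · i = 226.2 × 624 × 0.002320 = 327.4 m³/day.

327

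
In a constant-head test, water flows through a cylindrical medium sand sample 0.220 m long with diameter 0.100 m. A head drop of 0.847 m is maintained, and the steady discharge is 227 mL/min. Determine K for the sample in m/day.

10.8

Cross-sectional area A = π·(d/2)² = π × (0.100/2)² = 0.007854 m².
Convert discharge: 227 mL/min = 3.783e-06 m³/s.
Darcy's law rearranged: K = Q·L / (A·Δh) = 3.783e-06 × 0.220 / (0.007854 × 0.847) = 0.0001251 m/s = 10.81 m/day.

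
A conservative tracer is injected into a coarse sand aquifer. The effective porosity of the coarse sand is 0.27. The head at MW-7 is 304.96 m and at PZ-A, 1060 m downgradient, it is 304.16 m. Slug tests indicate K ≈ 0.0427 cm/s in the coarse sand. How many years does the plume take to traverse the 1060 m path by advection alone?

Convert K: 0.0427 cm/s × 864 = 36.89 m/day.
Hydraulic gradient i = (304.96 − 304.16) / 1060 = 0.8 / 1060 = 0.0007547.
Darcy flux q = K · i = 36.89 × 0.0007547 = 0.02784 m/day.
Seepage velocity v = q / n_e = 0.02784 / 0.27 = 0.1031 m/day.
Travel time t = L / v = 1060 / 0.1031 = 10279 days = 28.14 years.

28.1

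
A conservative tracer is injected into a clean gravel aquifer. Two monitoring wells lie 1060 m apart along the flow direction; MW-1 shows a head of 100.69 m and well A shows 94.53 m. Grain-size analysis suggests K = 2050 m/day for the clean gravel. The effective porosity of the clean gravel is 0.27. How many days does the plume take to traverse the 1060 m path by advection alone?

Hydraulic gradient i = (100.69 − 94.53) / 1060 = 6.16 / 1060 = 0.005811.
Darcy flux q = K · i = 2050 × 0.005811 = 11.91 m/day.
Seepage velocity v = q / n_e = 11.91 / 0.27 = 44.12 m/day.
Travel time t = L / v = 1060 / 44.12 = 24.02 days.

24.0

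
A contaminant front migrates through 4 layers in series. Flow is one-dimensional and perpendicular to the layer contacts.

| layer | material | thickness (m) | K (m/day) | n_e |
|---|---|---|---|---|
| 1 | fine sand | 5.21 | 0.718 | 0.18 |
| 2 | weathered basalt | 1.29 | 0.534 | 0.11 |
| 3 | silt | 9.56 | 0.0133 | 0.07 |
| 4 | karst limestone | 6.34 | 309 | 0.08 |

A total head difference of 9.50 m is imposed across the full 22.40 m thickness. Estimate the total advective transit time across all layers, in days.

173

With flow normal to the layers, continuity requires the same specific discharge q through every layer.
Σ(b_i/K_i) = 5.21/0.718 + 1.29/0.534 + 9.56/0.0133 + 6.34/309 = 728.5 d.
q = Δh / Σ(b_i/K_i) = 9.50 / 728.5 = 0.01304 m/day.
In each layer the seepage velocity is v_i = q/n_i, so the layer transit time is t_i = b_i·n_i / q:
  layer 1 (fine sand): t_1 = 5.21 × 0.18 / 0.01304 = 71.91 d
  layer 2 (weathered basalt): t_2 = 1.29 × 0.11 / 0.01304 = 10.88 d
  layer 3 (silt): t_3 = 9.56 × 0.07 / 0.01304 = 51.32 d
  layer 4 (karst limestone): t_4 = 6.34 × 0.08 / 0.01304 = 38.89 d
Total t = Σ t_i = 173.0 days.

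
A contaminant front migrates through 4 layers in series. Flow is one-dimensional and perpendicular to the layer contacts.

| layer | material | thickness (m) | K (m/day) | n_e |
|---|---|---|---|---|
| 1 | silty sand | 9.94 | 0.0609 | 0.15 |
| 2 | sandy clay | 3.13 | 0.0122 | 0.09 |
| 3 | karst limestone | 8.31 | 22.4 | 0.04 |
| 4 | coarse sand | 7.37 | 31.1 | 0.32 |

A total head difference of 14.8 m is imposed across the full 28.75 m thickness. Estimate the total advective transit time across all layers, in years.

0.347

With flow normal to the layers, continuity requires the same specific discharge q through every layer.
Σ(b_i/K_i) = 9.94/0.0609 + 3.13/0.0122 + 8.31/22.4 + 7.37/31.1 = 420.4 d.
q = Δh / Σ(b_i/K_i) = 14.8 / 420.4 = 0.03521 m/day.
In each layer the seepage velocity is v_i = q/n_i, so the layer transit time is t_i = b_i·n_i / q:
  layer 1 (silty sand): t_1 = 9.94 × 0.15 / 0.03521 = 42.35 d
  layer 2 (sandy clay): t_2 = 3.13 × 0.09 / 0.03521 = 8.001 d
  layer 3 (karst limestone): t_3 = 8.31 × 0.04 / 0.03521 = 9.442 d
  layer 4 (coarse sand): t_4 = 7.37 × 0.32 / 0.03521 = 66.99 d
Total t = Σ t_i = 126.8 days = 0.3471 years.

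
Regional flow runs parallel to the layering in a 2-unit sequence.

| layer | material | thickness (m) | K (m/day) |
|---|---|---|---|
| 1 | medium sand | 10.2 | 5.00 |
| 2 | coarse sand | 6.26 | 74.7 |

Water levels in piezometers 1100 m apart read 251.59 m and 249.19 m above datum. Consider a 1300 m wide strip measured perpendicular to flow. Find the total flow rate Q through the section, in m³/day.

1470

Flow is parallel to layering, so each bed carries its own Darcy discharge and the transmissivities add.
Σ(K_i·b_i) = 5.00×10.2 + 74.7×6.26 = 518.6 m²/day.
Hydraulic gradient i = (251.59 − 249.19) / 1100 = 2.4 / 1100 = 0.002182.
Q = Σ(K_i·b_i) · W · i = 518.6 × 1300 × 0.002182 = 1471 m³/day.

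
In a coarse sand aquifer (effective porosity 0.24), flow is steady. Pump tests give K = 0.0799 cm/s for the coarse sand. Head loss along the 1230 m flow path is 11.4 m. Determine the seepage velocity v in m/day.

Convert K: 0.0799 cm/s × 864 = 69.03 m/day.
Hydraulic gradient i = Δh / L = 11.4 / 1230 = 0.009268.
Darcy flux q = K · i = 69.03 × 0.009268 = 0.6398 m/day.
Seepage velocity v = q / n_e = 0.6398 / 0.24 = 2.666 m/day.

2.67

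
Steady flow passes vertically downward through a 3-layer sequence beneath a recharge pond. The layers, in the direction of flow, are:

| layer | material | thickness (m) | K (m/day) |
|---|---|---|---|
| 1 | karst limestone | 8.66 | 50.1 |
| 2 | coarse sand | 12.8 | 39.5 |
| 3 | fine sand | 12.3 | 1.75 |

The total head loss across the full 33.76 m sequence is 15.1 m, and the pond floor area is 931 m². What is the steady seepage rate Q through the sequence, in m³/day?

1870

Flow is perpendicular to layering, so the layers act in series and the equivalent K is the thickness-weighted harmonic mean.
Total thickness L = 8.66 + 12.8 + 12.3 = 33.76 m.
Σ(b_i/K_i) = 8.66/50.1 + 12.8/39.5 + 12.3/1.75 = 7.525 d.
K_eq = L / Σ(b_i/K_i) = 33.76 / 7.525 = 4.486 m/day.
Q = K_eq · A · (Δh/L) = 4.486 × 931 × (15.1/33.76) = 1868 m³/day.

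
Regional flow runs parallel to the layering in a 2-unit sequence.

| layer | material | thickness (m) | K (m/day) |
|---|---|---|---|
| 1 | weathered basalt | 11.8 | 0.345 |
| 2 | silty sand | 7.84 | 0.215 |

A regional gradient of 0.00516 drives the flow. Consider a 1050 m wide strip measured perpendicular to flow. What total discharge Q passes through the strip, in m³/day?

31.2

Flow is parallel to layering, so each bed carries its own Darcy discharge and the transmissivities add.
Σ(K_i·b_i) = 0.345×11.8 + 0.215×7.84 = 5.757 m²/day.
Hydraulic gradient i = 0.00516.
Q = Σ(K_i·b_i) · W · i = 5.757 × 1050 × 0.005160 = 31.19 m³/day.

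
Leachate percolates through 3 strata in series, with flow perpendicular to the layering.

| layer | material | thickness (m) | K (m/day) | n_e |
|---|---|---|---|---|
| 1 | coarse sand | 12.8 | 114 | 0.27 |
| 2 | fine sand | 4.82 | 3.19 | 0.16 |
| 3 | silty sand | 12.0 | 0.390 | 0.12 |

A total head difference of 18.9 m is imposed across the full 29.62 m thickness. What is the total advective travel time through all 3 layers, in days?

9.71

With flow normal to the layers, continuity requires the same specific discharge q through every layer.
Σ(b_i/K_i) = 12.8/114 + 4.82/3.19 + 12.0/0.390 = 32.39 d.
q = Δh / Σ(b_i/K_i) = 18.9 / 32.39 = 0.5835 m/day.
In each layer the seepage velocity is v_i = q/n_i, so the layer transit time is t_i = b_i·n_i / q:
  layer 1 (coarse sand): t_1 = 12.8 × 0.27 / 0.5835 = 5.923 d
  layer 2 (fine sand): t_2 = 4.82 × 0.16 / 0.5835 = 1.322 d
  layer 3 (silty sand): t_3 = 12.0 × 0.12 / 0.5835 = 2.468 d
Total t = Σ t_i = 9.713 days.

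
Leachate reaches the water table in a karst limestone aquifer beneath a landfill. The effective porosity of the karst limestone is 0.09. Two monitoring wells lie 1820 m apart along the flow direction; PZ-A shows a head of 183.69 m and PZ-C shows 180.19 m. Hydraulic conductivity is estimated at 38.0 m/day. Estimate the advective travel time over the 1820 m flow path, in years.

Hydraulic gradient i = (183.69 − 180.19) / 1820 = 3.5 / 1820 = 0.001923.
Darcy flux q = K · i = 38.00 × 0.001923 = 0.07308 m/day.
Seepage velocity v = q / n_e = 0.07308 / 0.09 = 0.8120 m/day.
Travel time t = L / v = 1820 / 0.8120 = 2241 days = 6.137 years.

6.14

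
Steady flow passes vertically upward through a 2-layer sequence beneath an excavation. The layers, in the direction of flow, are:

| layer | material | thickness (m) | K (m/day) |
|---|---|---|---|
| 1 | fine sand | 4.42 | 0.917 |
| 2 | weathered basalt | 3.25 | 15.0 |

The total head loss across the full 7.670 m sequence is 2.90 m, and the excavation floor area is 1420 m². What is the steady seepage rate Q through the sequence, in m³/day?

Flow is perpendicular to layering, so the layers act in series and the equivalent K is the thickness-weighted harmonic mean.
Total thickness L = 4.42 + 3.25 = 7.670 m.
Σ(b_i/K_i) = 4.42/0.917 + 3.25/15.0 = 5.037 d.
K_eq = L / Σ(b_i/K_i) = 7.670 / 5.037 = 1.523 m/day.
Q = K_eq · A · (Δh/L) = 1.523 × 1420 × (2.90/7.670) = 817.6 m³/day.

818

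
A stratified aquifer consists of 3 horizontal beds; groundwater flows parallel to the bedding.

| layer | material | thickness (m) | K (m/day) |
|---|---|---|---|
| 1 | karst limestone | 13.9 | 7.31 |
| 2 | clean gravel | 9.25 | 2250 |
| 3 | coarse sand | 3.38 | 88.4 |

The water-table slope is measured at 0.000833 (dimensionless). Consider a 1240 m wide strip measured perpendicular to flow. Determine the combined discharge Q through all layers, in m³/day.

Flow is parallel to layering, so each bed carries its own Darcy discharge and the transmissivities add.
Σ(K_i·b_i) = 7.31×13.9 + 2250×9.25 + 88.4×3.38 = 21213 m²/day.
Hydraulic gradient i = 0.000833.
Q = Σ(K_i·b_i) · W · i = 21213 × 1240 × 0.0008330 = 21911 m³/day.

21900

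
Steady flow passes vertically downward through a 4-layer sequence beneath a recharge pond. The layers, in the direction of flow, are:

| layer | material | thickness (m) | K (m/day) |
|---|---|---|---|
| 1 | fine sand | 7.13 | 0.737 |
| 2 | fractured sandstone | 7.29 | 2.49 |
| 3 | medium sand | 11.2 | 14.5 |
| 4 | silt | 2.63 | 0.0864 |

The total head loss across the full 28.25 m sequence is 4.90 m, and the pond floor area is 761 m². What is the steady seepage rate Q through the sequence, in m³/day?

85.1

Flow is perpendicular to layering, so the layers act in series and the equivalent K is the thickness-weighted harmonic mean.
Total thickness L = 7.13 + 7.29 + 11.2 + 2.63 = 28.25 m.
Σ(b_i/K_i) = 7.13/0.737 + 7.29/2.49 + 11.2/14.5 + 2.63/0.0864 = 43.81 d.
K_eq = L / Σ(b_i/K_i) = 28.25 / 43.81 = 0.6448 m/day.
Q = K_eq · A · (Δh/L) = 0.6448 × 761 × (4.90/28.25) = 85.11 m³/day.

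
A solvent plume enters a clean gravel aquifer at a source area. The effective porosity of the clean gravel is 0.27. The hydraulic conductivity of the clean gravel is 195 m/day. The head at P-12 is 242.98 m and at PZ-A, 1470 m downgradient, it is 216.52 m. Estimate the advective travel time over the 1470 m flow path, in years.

Hydraulic gradient i = (242.98 − 216.52) / 1470 = 26.46 / 1470 = 0.01800.
Darcy flux q = K · i = 195.0 × 0.01800 = 3.510 m/day.
Seepage velocity v = q / n_e = 3.510 / 0.27 = 13.00 m/day.
Travel time t = L / v = 1470 / 13.00 = 113.1 days = 0.3096 years.

0.310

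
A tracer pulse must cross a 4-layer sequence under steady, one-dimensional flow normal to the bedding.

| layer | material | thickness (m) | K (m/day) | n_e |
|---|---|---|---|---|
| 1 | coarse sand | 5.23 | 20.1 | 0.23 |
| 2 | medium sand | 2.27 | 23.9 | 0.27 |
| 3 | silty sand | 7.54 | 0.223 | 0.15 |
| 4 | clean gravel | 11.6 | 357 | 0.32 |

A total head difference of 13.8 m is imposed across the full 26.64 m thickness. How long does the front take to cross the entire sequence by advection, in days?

With flow normal to the layers, continuity requires the same specific discharge q through every layer.
Σ(b_i/K_i) = 5.23/20.1 + 2.27/23.9 + 7.54/0.223 + 11.6/357 = 34.20 d.
q = Δh / Σ(b_i/K_i) = 13.8 / 34.20 = 0.4035 m/day.
In each layer the seepage velocity is v_i = q/n_i, so the layer transit time is t_i = b_i·n_i / q:
  layer 1 (coarse sand): t_1 = 5.23 × 0.23 / 0.4035 = 2.981 d
  layer 2 (medium sand): t_2 = 2.27 × 0.27 / 0.4035 = 1.519 d
  layer 3 (silty sand): t_3 = 7.54 × 0.15 / 0.4035 = 2.803 d
  layer 4 (clean gravel): t_4 = 11.6 × 0.32 / 0.4035 = 9.199 d
Total t = Σ t_i = 16.50 days.

16.5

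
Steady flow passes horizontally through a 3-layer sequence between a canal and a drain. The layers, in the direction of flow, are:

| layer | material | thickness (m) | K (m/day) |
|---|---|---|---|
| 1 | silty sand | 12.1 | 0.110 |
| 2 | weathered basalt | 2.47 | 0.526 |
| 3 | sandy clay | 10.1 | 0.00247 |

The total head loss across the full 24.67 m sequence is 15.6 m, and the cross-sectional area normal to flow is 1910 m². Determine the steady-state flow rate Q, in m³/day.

7.09

Flow is perpendicular to layering, so the layers act in series and the equivalent K is the thickness-weighted harmonic mean.
Total thickness L = 12.1 + 2.47 + 10.1 = 24.67 m.
Σ(b_i/K_i) = 12.1/0.110 + 2.47/0.526 + 10.1/0.00247 = 4204 d.
K_eq = L / Σ(b_i/K_i) = 24.67 / 4204 = 0.005869 m/day.
Q = K_eq · A · (Δh/L) = 0.005869 × 1910 × (15.6/24.67) = 7.088 m³/day.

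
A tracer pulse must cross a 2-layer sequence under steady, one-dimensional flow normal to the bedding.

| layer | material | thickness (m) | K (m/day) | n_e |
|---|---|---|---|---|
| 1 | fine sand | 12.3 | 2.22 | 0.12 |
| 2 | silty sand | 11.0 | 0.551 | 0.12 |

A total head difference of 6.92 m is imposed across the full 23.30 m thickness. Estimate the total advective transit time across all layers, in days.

10.3

With flow normal to the layers, continuity requires the same specific discharge q through every layer.
Σ(b_i/K_i) = 12.3/2.22 + 11.0/0.551 = 25.50 d.
q = Δh / Σ(b_i/K_i) = 6.92 / 25.50 = 0.2713 m/day.
In each layer the seepage velocity is v_i = q/n_i, so the layer transit time is t_i = b_i·n_i / q:
  layer 1 (fine sand): t_1 = 12.3 × 0.12 / 0.2713 = 5.440 d
  layer 2 (silty sand): t_2 = 11.0 × 0.12 / 0.2713 = 4.865 d
Total t = Σ t_i = 10.30 days.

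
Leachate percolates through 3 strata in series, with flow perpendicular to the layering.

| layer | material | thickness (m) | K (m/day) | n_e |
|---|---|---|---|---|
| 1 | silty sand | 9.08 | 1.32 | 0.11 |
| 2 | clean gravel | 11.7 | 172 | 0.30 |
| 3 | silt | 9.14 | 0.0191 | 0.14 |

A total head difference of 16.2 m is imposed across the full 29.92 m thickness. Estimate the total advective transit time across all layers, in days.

173

With flow normal to the layers, continuity requires the same specific discharge q through every layer.
Σ(b_i/K_i) = 9.08/1.32 + 11.7/172 + 9.14/0.0191 = 485.5 d.
q = Δh / Σ(b_i/K_i) = 16.2 / 485.5 = 0.03337 m/day.
In each layer the seepage velocity is v_i = q/n_i, so the layer transit time is t_i = b_i·n_i / q:
  layer 1 (silty sand): t_1 = 9.08 × 0.11 / 0.03337 = 29.93 d
  layer 2 (clean gravel): t_2 = 11.7 × 0.30 / 0.03337 = 105.2 d
  layer 3 (silt): t_3 = 9.14 × 0.14 / 0.03337 = 38.35 d
Total t = Σ t_i = 173.5 days.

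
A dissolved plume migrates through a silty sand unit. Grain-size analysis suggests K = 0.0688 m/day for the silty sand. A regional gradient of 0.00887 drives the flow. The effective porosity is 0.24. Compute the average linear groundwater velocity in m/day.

Hydraulic gradient i = 0.00887.
Darcy flux q = K · i = 0.06880 × 0.008870 = 0.0006103 m/day.
Seepage velocity v = q / n_e = 0.0006103 / 0.24 = 0.002543 m/day.

0.00254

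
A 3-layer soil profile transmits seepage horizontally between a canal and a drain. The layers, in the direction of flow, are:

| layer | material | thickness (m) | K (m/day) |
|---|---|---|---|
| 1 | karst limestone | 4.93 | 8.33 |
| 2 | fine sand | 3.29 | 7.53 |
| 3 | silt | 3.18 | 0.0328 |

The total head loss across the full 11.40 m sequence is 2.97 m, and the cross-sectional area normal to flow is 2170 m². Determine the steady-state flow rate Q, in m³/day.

65.8

Flow is perpendicular to layering, so the layers act in series and the equivalent K is the thickness-weighted harmonic mean.
Total thickness L = 4.93 + 3.29 + 3.18 = 11.40 m.
Σ(b_i/K_i) = 4.93/8.33 + 3.29/7.53 + 3.18/0.0328 = 97.98 d.
K_eq = L / Σ(b_i/K_i) = 11.40 / 97.98 = 0.1164 m/day.
Q = K_eq · A · (Δh/L) = 0.1164 × 2170 × (2.97/11.40) = 65.78 m³/day.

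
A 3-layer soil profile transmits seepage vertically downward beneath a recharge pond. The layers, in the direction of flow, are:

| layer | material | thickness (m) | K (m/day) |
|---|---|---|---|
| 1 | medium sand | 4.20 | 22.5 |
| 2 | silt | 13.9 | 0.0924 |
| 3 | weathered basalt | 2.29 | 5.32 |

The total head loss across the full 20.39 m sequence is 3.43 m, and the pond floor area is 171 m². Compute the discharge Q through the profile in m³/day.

3.88

Flow is perpendicular to layering, so the layers act in series and the equivalent K is the thickness-weighted harmonic mean.
Total thickness L = 4.20 + 13.9 + 2.29 = 20.39 m.
Σ(b_i/K_i) = 4.20/22.5 + 13.9/0.0924 + 2.29/5.32 = 151.1 d.
K_eq = L / Σ(b_i/K_i) = 20.39 / 151.1 = 0.1350 m/day.
Q = K_eq · A · (Δh/L) = 0.1350 × 171 × (3.43/20.39) = 3.883 m³/day.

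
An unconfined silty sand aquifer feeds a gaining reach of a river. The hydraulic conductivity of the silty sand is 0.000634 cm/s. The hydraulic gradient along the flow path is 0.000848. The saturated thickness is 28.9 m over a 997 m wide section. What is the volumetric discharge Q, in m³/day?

Convert K: 0.000634 cm/s × 864 = 0.5478 m/day.
Cross-sectional area A = 997 × 28.9 = 28813 m².
Hydraulic gradient i = 0.000848.
Darcy's law: Q = K · A · i = 0.5478 × 28813 × 0.0008480 = 13.38 m³/day.

13.4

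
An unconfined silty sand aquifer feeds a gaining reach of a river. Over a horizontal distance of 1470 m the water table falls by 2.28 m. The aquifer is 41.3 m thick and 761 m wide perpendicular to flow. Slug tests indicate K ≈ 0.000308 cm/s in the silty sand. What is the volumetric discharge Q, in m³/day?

13.0

Convert K: 0.000308 cm/s × 864 = 0.2661 m/day.
Cross-sectional area A = 761 × 41.3 = 31429 m².
Hydraulic gradient i = Δh / L = 2.28 / 1470 = 0.001551.
Darcy's law: Q = K · A · i = 0.2661 × 31429 × 0.001551 = 12.97 m³/day.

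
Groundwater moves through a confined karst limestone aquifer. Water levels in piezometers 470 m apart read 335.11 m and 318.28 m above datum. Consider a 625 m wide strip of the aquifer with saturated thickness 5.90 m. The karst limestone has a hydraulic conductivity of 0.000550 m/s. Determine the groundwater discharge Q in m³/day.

6270

Convert K: 0.000550 m/s × 86400 = 47.52 m/day.
Cross-sectional area A = 625 × 5.90 = 3688 m².
Hydraulic gradient i = (335.11 − 318.28) / 470 = 16.83 / 470 = 0.03581.
Darcy's law: Q = K · A · i = 47.52 × 3688 × 0.03581 = 6275 m³/day.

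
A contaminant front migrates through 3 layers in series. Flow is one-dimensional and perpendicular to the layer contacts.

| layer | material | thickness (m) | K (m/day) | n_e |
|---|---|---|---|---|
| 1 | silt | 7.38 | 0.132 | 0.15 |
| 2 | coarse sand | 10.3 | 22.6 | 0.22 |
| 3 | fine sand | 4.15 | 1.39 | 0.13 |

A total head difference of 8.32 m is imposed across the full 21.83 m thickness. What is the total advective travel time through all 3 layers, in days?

With flow normal to the layers, continuity requires the same specific discharge q through every layer.
Σ(b_i/K_i) = 7.38/0.132 + 10.3/22.6 + 4.15/1.39 = 59.35 d.
q = Δh / Σ(b_i/K_i) = 8.32 / 59.35 = 0.1402 m/day.
In each layer the seepage velocity is v_i = q/n_i, so the layer transit time is t_i = b_i·n_i / q:
  layer 1 (silt): t_1 = 7.38 × 0.15 / 0.1402 = 7.897 d
  layer 2 (coarse sand): t_2 = 10.3 × 0.22 / 0.1402 = 16.16 d
  layer 3 (fine sand): t_3 = 4.15 × 0.13 / 0.1402 = 3.849 d
Total t = Σ t_i = 27.91 days.

27.9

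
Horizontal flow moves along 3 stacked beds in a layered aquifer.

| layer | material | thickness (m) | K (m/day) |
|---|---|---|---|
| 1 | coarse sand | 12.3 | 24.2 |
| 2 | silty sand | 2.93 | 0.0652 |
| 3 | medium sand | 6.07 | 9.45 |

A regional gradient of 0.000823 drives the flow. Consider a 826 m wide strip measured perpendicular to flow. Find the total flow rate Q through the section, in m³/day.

241

Flow is parallel to layering, so each bed carries its own Darcy discharge and the transmissivities add.
Σ(K_i·b_i) = 24.2×12.3 + 0.0652×2.93 + 9.45×6.07 = 355.2 m²/day.
Hydraulic gradient i = 0.000823.
Q = Σ(K_i·b_i) · W · i = 355.2 × 826 × 0.0008230 = 241.5 m³/day.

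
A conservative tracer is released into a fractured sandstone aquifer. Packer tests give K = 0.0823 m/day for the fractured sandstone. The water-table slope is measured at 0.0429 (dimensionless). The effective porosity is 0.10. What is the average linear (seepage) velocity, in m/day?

Hydraulic gradient i = 0.0429.
Darcy flux q = K · i = 0.08230 × 0.04290 = 0.003531 m/day.
Seepage velocity v = q / n_e = 0.003531 / 0.10 = 0.03531 m/day.

0.0353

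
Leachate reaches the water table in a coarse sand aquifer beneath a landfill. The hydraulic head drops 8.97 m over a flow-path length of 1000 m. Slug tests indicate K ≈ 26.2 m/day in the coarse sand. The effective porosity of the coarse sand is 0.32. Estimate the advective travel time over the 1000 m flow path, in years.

Hydraulic gradient i = Δh / L = 8.97 / 1000 = 0.008970.
Darcy flux q = K · i = 26.20 × 0.008970 = 0.2350 m/day.
Seepage velocity v = q / n_e = 0.2350 / 0.32 = 0.7344 m/day.
Travel time t = L / v = 1000 / 0.7344 = 1362 days = 3.728 years.

3.73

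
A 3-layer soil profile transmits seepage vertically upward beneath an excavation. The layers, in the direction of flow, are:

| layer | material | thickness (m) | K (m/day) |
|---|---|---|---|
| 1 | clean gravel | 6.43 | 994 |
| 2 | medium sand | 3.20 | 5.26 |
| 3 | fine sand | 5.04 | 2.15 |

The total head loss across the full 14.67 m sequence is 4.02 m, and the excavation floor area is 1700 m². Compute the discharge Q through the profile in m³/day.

2310

Flow is perpendicular to layering, so the layers act in series and the equivalent K is the thickness-weighted harmonic mean.
Total thickness L = 6.43 + 3.20 + 5.04 = 14.67 m.
Σ(b_i/K_i) = 6.43/994 + 3.20/5.26 + 5.04/2.15 = 2.959 d.
K_eq = L / Σ(b_i/K_i) = 14.67 / 2.959 = 4.958 m/day.
Q = K_eq · A · (Δh/L) = 4.958 × 1700 × (4.02/14.67) = 2310 m³/day.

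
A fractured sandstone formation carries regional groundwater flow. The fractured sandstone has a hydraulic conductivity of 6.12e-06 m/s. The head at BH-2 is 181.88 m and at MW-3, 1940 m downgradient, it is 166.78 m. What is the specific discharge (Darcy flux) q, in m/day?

Convert K: 6.12e-06 m/s × 86400 = 0.5288 m/day.
Hydraulic gradient i = (181.88 − 166.78) / 1940 = 15.1 / 1940 = 0.007784.
Specific discharge q = K · i = 0.5288 × 0.007784 = 0.004116 m/day.

0.00412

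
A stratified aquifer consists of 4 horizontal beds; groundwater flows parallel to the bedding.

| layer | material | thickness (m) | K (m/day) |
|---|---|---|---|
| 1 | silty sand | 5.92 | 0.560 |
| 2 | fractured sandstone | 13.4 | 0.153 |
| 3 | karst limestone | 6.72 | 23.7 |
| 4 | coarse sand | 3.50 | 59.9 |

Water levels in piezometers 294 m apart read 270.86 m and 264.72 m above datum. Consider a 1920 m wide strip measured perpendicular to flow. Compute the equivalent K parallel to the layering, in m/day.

Flow is parallel to layering, so each bed carries its own Darcy discharge and the transmissivities add.
Σ(K_i·b_i) = 0.560×5.92 + 0.153×13.4 + 23.7×6.72 + 59.9×3.50 = 374.3 m²/day.
Total thickness b = 29.54 m, so K_eq = Σ(K_i·b_i)/b = 12.67 m/day.

12.7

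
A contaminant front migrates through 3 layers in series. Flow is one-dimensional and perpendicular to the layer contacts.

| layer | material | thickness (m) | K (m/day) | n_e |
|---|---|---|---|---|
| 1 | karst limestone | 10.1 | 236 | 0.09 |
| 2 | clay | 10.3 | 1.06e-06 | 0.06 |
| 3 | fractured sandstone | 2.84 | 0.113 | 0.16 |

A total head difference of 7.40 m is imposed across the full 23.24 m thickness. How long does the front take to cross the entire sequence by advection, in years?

7120

With flow normal to the layers, continuity requires the same specific discharge q through every layer.
Σ(b_i/K_i) = 10.1/236 + 10.3/1.06e-06 + 2.84/0.113 = 9.717e+06 d.
q = Δh / Σ(b_i/K_i) = 7.40 / 9.717e+06 = 7.616e-07 m/day.
In each layer the seepage velocity is v_i = q/n_i, so the layer transit time is t_i = b_i·n_i / q:
  layer 1 (karst limestone): t_1 = 10.1 × 0.09 / 7.616e-07 = 1.194e+06 d
  layer 2 (clay): t_2 = 10.3 × 0.06 / 7.616e-07 = 8.115e+05 d
  layer 3 (fractured sandstone): t_3 = 2.84 × 0.16 / 7.616e-07 = 5.967e+05 d
Total t = Σ t_i = 2.602e+06 days = 7123 years.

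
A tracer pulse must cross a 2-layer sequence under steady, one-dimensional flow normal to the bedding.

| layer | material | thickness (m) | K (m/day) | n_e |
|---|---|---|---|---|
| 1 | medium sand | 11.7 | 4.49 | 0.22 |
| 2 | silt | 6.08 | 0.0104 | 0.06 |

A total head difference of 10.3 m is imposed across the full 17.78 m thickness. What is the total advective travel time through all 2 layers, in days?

168

With flow normal to the layers, continuity requires the same specific discharge q through every layer.
Σ(b_i/K_i) = 11.7/4.49 + 6.08/0.0104 = 587.2 d.
q = Δh / Σ(b_i/K_i) = 10.3 / 587.2 = 0.01754 m/day.
In each layer the seepage velocity is v_i = q/n_i, so the layer transit time is t_i = b_i·n_i / q:
  layer 1 (medium sand): t_1 = 11.7 × 0.22 / 0.01754 = 146.7 d
  layer 2 (silt): t_2 = 6.08 × 0.06 / 0.01754 = 20.80 d
Total t = Σ t_i = 167.5 days.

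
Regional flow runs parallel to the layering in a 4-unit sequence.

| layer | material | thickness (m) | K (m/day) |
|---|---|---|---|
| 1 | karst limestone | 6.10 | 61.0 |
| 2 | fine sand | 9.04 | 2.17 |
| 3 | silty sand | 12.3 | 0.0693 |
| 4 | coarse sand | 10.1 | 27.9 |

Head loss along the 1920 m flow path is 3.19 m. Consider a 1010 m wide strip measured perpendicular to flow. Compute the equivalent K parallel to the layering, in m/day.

18.0

Flow is parallel to layering, so each bed carries its own Darcy discharge and the transmissivities add.
Σ(K_i·b_i) = 61.0×6.10 + 2.17×9.04 + 0.0693×12.3 + 27.9×10.1 = 674.4 m²/day.
Total thickness b = 37.54 m, so K_eq = Σ(K_i·b_i)/b = 17.96 m/day.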